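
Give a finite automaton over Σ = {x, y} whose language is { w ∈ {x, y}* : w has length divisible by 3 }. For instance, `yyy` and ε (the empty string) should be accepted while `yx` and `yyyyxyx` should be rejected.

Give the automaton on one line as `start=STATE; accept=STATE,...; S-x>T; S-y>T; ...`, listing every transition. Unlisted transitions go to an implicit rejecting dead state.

start=q0; accept=q0; q0-x>q1; q0-y>q1; q1-x>q2; q1-y>q2; q2-x>q0; q2-y>q0

Only the length mod 3 matters, so use a 3-cycle: from any state, every input symbol moves to the next state, wrapping q2 back to q0. Mark q0 accepting.
3 states suffice.
        x   y  
>* q0   q1  q1 
   q1   q2  q2 
   q2   q0  q0 
(> = start, * = accepting)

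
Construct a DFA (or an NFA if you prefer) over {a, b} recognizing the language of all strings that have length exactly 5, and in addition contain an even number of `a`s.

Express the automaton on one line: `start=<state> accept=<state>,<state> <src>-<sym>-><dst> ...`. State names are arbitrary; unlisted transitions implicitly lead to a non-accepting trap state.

Handle the two conditions separately and then intersect. The first has 7 states tracking the input length, saturating at 6; the second has 2 states tracking the count of `a`s modulo 2. A product state is a pair (one from each), accepting exactly when both do. Equivalent product states are then merged.
          a    b  
>  s0     s1   s2 
   s1     s3   s4 
   s2     s4   s3 
   s3     s5   s6 
   s4     s6   s5 
   s5     s7   s8 
   s6     s8   s7 
   s7     s9  s10 
   s8    s10   s9 
   s9     s9   s9 
 * s10    s9   s9 
(> = start, * = accepting)

start=s0 accept=s10 s0-a->s1 s0-b->s2 s1-a->s3 s1-b->s4 s2-a->s4 s2-b->s3 s3-a->s5 s3-b->s6 s4-a->s6 s4-b->s5 s5-a->s7 s5-b->s8 s6-a->s8 s6-b->s7 s7-a->s9 s7-b->s10 s8-a->s10 s8-b->s9 s9-a->s9 s9-b->s9 s10-a->s9 s10-b->s9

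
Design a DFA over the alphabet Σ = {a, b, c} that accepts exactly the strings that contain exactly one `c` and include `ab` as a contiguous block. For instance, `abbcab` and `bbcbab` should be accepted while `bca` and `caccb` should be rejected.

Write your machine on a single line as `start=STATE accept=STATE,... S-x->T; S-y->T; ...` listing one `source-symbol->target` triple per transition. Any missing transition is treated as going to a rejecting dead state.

Build one automaton per condition and run them in lockstep. The first has 3 states tracking the count of `c`s, saturating at 2; the second has 3 states tracking whether and how much of `ab` has been seen. A product state is a pair (one from each), accepting exactly when both do. Minimizing collapses redundant product states.
With 7 states:
        a   b   c  
>  q0   q1  q0  q2 
   q1   q1  q3  q2 
   q2   q4  q2  q5 
   q3   q3  q3  q6 
   q4   q4  q6  q5 
   q5   q5  q5  q5 
 * q6   q6  q6  q5 
(> = start, * = accepting)

start=q0; accept=q6; q0-a->q1; q0-b->q0; q0-c->q2; q1-a->q1; q1-b->q3; q1-c->q2; q2-a->q4; q2-b->q2; q2-c->q5; q3-a->q3; q3-b->q3; q3-c->q6; q4-a->q4; q4-b->q6; q4-c->q5; q5-a->q5; q5-b->q5; q5-c->q5; q6-a->q6; q6-b->q6; q6-c->q5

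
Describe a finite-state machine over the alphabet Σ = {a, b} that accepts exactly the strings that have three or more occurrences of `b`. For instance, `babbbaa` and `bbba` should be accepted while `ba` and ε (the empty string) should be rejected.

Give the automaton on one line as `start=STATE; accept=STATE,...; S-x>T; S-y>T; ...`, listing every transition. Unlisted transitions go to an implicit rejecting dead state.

Only the number of `b`s matters, and only up to 4. Make a chain s0 → s1 → s2 → s3 → s4 advanced by each `b` (with s4 absorbing); every other symbol self-loops. The accepting set is {s3, s4}.
A 5-state machine:
        a   b  
>  s0   s0  s1 
   s1   s1  s2 
   s2   s2  s3 
 * s3   s3  s4 
 * s4   s4  s4 
(> = start, * = accepting)

start=s0; accept=s3,s4; s0-a>s0; s0-b>s1; s1-a>s1; s1-b>s2; s2-a>s2; s2-b>s3; s3-a>s3; s3-b>s4; s4-a>s4; s4-b>s4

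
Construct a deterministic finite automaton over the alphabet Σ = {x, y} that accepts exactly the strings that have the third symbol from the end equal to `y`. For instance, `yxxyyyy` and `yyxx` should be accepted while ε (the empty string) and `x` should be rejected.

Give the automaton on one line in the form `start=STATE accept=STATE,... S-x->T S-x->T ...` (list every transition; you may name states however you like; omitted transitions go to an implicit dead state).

A DFA must remember the last 3 symbols (since which symbol is third-to-last isn't known until the input ends). Use one state per possible window of the last ≤3 symbols; accept from those whose window starts with `y`.
With 15 states:
       x  y 
>  A   B  C 
   B   D  E 
   C   F  G 
   D   H  I 
   E   J  K 
   F   L  M 
   G   N  O 
   H   H  I 
   I   J  K 
   J   L  M 
   K   N  O 
 * L   H  I 
 * M   J  K 
 * N   L  M 
 * O   N  O 
(> = start, * = accepting)

start=A accept=L,M,N,O A-x->B A-y->C B-x->D B-y->E C-x->F C-y->G D-x->H D-y->I E-x->J E-y->K F-x->L F-y->M G-x->N G-y->O H-x->H H-y->I I-x->J I-y->K J-x->L J-y->M K-x->N K-y->O L-x->H L-y->I M-x->J M-y->K N-x->L N-y->M O-x->N O-y->O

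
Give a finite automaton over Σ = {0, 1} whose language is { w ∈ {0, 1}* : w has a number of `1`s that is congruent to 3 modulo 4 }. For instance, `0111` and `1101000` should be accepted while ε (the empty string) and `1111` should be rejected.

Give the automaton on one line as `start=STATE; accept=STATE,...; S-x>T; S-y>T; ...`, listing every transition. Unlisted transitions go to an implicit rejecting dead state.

The only thing that matters is how many `1`s have appeared, reduced mod 4. Use one state per residue: s0 for 0, …, s3 for 3. Reading `1` moves to the next residue; anything else stays put. s3 is accepting.
4 states suffice.
        0   1  
>  s0   s0  s1 
   s1   s1  s2 
   s2   s2  s3 
 * s3   s3  s0 
(> = start, * = accepting)

start=s0; accept=s3; s0-0>s0; s0-1>s1; s1-0>s1; s1-1>s2; s2-0>s2; s2-1>s3; s3-0>s3; s3-1>s0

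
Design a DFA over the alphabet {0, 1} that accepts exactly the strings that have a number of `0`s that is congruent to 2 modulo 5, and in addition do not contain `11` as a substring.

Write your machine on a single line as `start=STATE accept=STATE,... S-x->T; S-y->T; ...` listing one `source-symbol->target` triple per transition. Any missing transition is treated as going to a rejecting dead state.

start=A; accept=D,H; A-0->B; A-1->C; B-0->D; B-1->E; C-0->B; C-1->F; D-0->G; D-1->H; E-0->D; E-1->F; F-0->F; F-1->F; G-0->I; G-1->J; H-0->G; H-1->F; I-0->A; I-1->K; J-0->I; J-1->F; K-0->A; K-1->F

Run two small machines in parallel and take their product. One (5 states) tracks the count of `0`s modulo 5; the other (3 states) tracks partial matches of the forbidden pattern `11`. Each combined state is a pair, one component from each; accept when both components accept. After merging equivalent states the machine shrinks.
An 11-state machine:
       0  1 
>  A   B  C 
   B   D  E 
   C   B  F 
 * D   G  H 
   E   D  F 
   F   F  F 
   G   I  J 
 * H   G  F 
   I   A  K 
   J   I  F 
   K   A  F 
(> = start, * = accepting)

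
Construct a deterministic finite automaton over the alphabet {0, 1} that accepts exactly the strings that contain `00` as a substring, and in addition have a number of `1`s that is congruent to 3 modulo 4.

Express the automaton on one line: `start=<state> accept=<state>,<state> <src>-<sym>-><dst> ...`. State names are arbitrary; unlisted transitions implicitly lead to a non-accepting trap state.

Handle the two conditions separately and then intersect. One (3 states) tracks whether and how much of `00` has been seen; the other (4 states) tracks the count of `1`s modulo 4. Each combined state is a pair, one component from each; accept when both components accept.
With 12 states:
       0  1 
>  A   B  C 
   B   D  C 
   C   E  F 
   D   D  G 
   E   G  F 
   F   H  I 
   G   G  J 
   H   J  I 
   I   K  A 
   J   J  L 
   K   L  A 
 * L   L  D 
(> = start, * = accepting)

start=A accept=L A-0->B A-1->C B-0->D B-1->C C-0->E C-1->F D-0->D D-1->G E-0->G E-1->F F-0->H F-1->I G-0->G G-1->J H-0->J H-1->I I-0->K I-1->A J-0->J J-1->L K-0->L K-1->A L-0->L L-1->D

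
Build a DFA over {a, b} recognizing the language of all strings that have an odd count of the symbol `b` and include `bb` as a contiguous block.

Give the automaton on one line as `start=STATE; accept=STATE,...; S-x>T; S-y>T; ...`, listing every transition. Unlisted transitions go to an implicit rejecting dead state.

Build one automaton per condition and run them in lockstep. One (2 states) tracks the count of `b`s modulo 2; the other (3 states) tracks whether and how much of `bb` has been seen. Each combined state is a pair, one component from each; accept when both components accept.
6 states suffice.
        a   b  
>  q0   q0  q1 
   q1   q2  q3 
   q2   q2  q4 
   q3   q3  q5 
   q4   q0  q5 
 * q5   q5  q3 
(> = start, * = accepting)

start=q0; accept=q5; q0-a>q0; q0-b>q1; q1-a>q2; q1-b>q3; q2-a>q2; q2-b>q4; q3-a>q3; q3-b>q5; q4-a>q0; q4-b>q5; q5-a>q5; q5-b>q3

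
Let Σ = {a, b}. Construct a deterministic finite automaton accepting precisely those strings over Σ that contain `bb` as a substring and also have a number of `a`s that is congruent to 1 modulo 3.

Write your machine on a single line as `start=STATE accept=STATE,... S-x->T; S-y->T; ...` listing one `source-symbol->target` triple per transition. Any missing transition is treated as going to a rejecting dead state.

Build one automaton per condition and run them in lockstep. One (3 states) tracks whether and how much of `bb` has been seen; the other (3 states) tracks the count of `a`s modulo 3. Each combined state is a pair, one component from each; accept when both components accept.
A 9-state machine:
        a   b  
>  S0   S1  S2 
   S1   S3  S4 
   S2   S1  S5 
   S3   S0  S6 
   S4   S3  S7 
   S5   S7  S5 
   S6   S0  S8 
 * S7   S8  S7 
   S8   S5  S8 
(> = start, * = accepting)

start=S0; accept=S7; S0-a->S1; S0-b->S2; S1-a->S3; S1-b->S4; S2-a->S1; S2-b->S5; S3-a->S0; S3-b->S6; S4-a->S3; S4-b->S7; S5-a->S7; S5-b->S5; S6-a->S0; S6-b->S8; S7-a->S8; S7-b->S7; S8-a->S5; S8-b->S8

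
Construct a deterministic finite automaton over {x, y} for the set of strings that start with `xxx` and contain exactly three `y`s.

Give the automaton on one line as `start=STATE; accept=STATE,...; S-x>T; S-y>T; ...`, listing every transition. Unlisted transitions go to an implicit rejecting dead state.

Handle the two conditions separately and then intersect. The first has 5 states tracking whether the input so far still matches the prefix `xxx`; the second has 5 states tracking the count of `y`s, saturating at 4. A product state is a pair (one from each), accepting exactly when both do.
          x    y  
>  s0     s1   s2 
   s1     s3   s2 
   s2     s2   s4 
   s3     s5   s2 
   s4     s4   s6 
   s5     s5   s7 
   s6     s6   s8 
   s7     s7   s9 
   s8     s8   s8 
   s9     s9  s10 
 * s10   s10  s11 
   s11   s11  s11 
(> = start, * = accepting)

start=s0; accept=s10; s0-x>s1; s0-y>s2; s1-x>s3; s1-y>s2; s2-x>s2; s2-y>s4; s3-x>s5; s3-y>s2; s4-x>s4; s4-y>s6; s5-x>s5; s5-y>s7; s6-x>s6; s6-y>s8; s7-x>s7; s7-y>s9; s8-x>s8; s8-y>s8; s9-x>s9; s9-y>s10; s10-x>s10; s10-y>s11; s11-x>s11; s11-y>s11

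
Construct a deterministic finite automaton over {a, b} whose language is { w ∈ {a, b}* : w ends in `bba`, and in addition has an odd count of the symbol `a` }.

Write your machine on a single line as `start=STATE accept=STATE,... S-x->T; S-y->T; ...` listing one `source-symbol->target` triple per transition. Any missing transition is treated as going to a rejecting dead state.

Build one automaton per condition and run them in lockstep. The first has 4 states tracking how much of the suffix `bba` has currently been matched; the second has 2 states tracking the count of `a`s modulo 2. A product state is a pair (one from each), accepting exactly when both do.
8 states suffice.
        a   b  
>  q0   q1  q2 
   q1   q0  q3 
   q2   q1  q4 
   q3   q0  q5 
   q4   q6  q4 
   q5   q7  q5 
 * q6   q0  q3 
   q7   q1  q2 
(> = start, * = accepting)

start=q0; accept=q6; q0-a->q1; q0-b->q2; q1-a->q0; q1-b->q3; q2-a->q1; q2-b->q4; q3-a->q0; q3-b->q5; q4-a->q6; q4-b->q4; q5-a->q7; q5-b->q5; q6-a->q0; q6-b->q3; q7-a->q1; q7-b->q2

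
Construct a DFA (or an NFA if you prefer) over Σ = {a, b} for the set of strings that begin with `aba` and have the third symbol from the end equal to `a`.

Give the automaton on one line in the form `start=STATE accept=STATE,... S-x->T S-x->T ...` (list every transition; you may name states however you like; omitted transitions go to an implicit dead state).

start=q0 accept=q9,q18,q19,q20 q0-a->q1 q0-b->q2 q1-a->q3 q1-b->q4 q2-a->q5 q2-b->q6 q3-a->q7 q3-b->q8 q4-a->q9 q4-b->q10 q5-a->q11 q5-b->q12 q6-a->q13 q6-b->q14 q7-a->q7 q7-b->q8 q8-a->q15 q8-b->q10 q9-a->q16 q9-b->q17 q10-a->q13 q10-b->q14 q11-a->q7 q11-b->q8 q12-a->q15 q12-b->q10 q13-a->q11 q13-b->q12 q14-a->q13 q14-b->q14 q15-a->q11 q15-b->q12 q16-a->q18 q16-b->q19 q17-a->q9 q17-b->q20 q18-a->q18 q18-b->q19 q19-a->q9 q19-b->q20 q20-a->q21 q20-b->q22 q21-a->q16 q21-b->q17 q22-a->q21 q22-b->q22

Run two small machines in parallel and take their product. The first has 5 states tracking whether the input so far still matches the prefix `aba`; the second has 15 states tracking the last 3 symbols read. A product state is a pair (one from each), accepting exactly when both do.
23 states suffice.
          a    b  
>  q0     q1   q2 
   q1     q3   q4 
   q2     q5   q6 
   q3     q7   q8 
   q4     q9  q10 
   q5    q11  q12 
   q6    q13  q14 
   q7     q7   q8 
   q8    q15  q10 
 * q9    q16  q17 
   q10   q13  q14 
   q11    q7   q8 
   q12   q15  q10 
   q13   q11  q12 
   q14   q13  q14 
   q15   q11  q12 
   q16   q18  q19 
   q17    q9  q20 
 * q18   q18  q19 
 * q19    q9  q20 
 * q20   q21  q22 
   q21   q16  q17 
   q22   q21  q22 
(> = start, * = accepting)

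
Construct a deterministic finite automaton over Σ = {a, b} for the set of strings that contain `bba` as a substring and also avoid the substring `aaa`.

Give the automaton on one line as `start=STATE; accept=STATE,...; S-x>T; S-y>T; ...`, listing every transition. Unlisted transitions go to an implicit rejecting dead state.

start=s0; accept=s6,s7,s8; s0-a>s1; s0-b>s2; s1-a>s3; s1-b>s2; s2-a>s1; s2-b>s4; s3-a>s5; s3-b>s2; s4-a>s6; s4-b>s4; s5-a>s5; s5-b>s5; s6-a>s7; s6-b>s8; s7-a>s5; s7-b>s8; s8-a>s6; s8-b>s8

Run two small machines in parallel and take their product. The first has 4 states tracking whether and how much of `bba` has been seen; the second has 4 states tracking partial matches of the forbidden pattern `aaa`. A product state is a pair (one from each), accepting exactly when both do. Minimizing collapses redundant product states.
9 states suffice.
        a   b  
>  s0   s1  s2 
   s1   s3  s2 
   s2   s1  s4 
   s3   s5  s2 
   s4   s6  s4 
   s5   s5  s5 
 * s6   s7  s8 
 * s7   s5  s8 
 * s8   s6  s8 
(> = start, * = accepting)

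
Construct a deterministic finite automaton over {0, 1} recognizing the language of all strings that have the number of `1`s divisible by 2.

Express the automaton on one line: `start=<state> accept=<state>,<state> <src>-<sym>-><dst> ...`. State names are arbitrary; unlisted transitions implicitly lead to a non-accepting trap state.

start=s0 accept=s0 s0-0->s0 s0-1->s1 s1-0->s1 s1-1->s0

Keep the running count of `1`s modulo 2: each `1` advances along the cycle s0 → s1 → s0 while other symbols loop. Accept at s0.
A 2-state machine:
        0   1  
>* s0   s0  s1 
   s1   s1  s0 
(> = start, * = accepting)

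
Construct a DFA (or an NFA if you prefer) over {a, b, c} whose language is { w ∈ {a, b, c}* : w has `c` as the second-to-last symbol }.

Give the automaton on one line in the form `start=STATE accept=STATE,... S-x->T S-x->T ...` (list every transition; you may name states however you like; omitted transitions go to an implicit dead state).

start=q0 accept=q10,q11,q12 q0-a->q1 q0-b->q2 q0-c->q3 q1-a->q4 q1-b->q5 q1-c->q6 q2-a->q7 q2-b->q8 q2-c->q9 q3-a->q10 q3-b->q11 q3-c->q12 q4-a->q4 q4-b->q5 q4-c->q6 q5-a->q7 q5-b->q8 q5-c->q9 q6-a->q10 q6-b->q11 q6-c->q12 q7-a->q4 q7-b->q5 q7-c->q6 q8-a->q7 q8-b->q8 q8-c->q9 q9-a->q10 q9-b->q11 q9-c->q12 q10-a->q4 q10-b->q5 q10-c->q6 q11-a->q7 q11-b->q8 q11-c->q9 q12-a->q10 q12-b->q11 q12-c->q12

Because acceptance depends on a position counted from the end, the machine has to buffer the most recent 2 symbols. Make each state the string of the last up-to-2 symbols read; on input `x` shift the window left and append `x`. Accept when the buffered window has length 2 and begins with `c`.
A 13-state machine:
          a    b    c  
>  q0     q1   q2   q3 
   q1     q4   q5   q6 
   q2     q7   q8   q9 
   q3    q10  q11  q12 
   q4     q4   q5   q6 
   q5     q7   q8   q9 
   q6    q10  q11  q12 
   q7     q4   q5   q6 
   q8     q7   q8   q9 
   q9    q10  q11  q12 
 * q10    q4   q5   q6 
 * q11    q7   q8   q9 
 * q12   q10  q11  q12 
(> = start, * = accepting)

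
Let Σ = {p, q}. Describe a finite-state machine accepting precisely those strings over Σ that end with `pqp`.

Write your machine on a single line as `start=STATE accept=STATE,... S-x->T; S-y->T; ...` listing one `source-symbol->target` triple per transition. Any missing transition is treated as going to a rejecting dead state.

start=s0; accept=s3; s0-p->s1; s0-q->s0; s1-p->s1; s1-q->s2; s2-p->s3; s2-q->s0; s3-p->s1; s3-q->s2

Remember how much of `pqp` the current input suffix matches. State s0 means no match yet; s1 means the last symbol is `p`; s2 means the last 2 symbols are `pq`; s3 means the last 3 symbols are `pqp`. Only s3 accepts. On a mismatch, fall back to the longest proper suffix that is still a prefix of `pqp`.
4 states suffice.
        p   q  
>  s0   s1  s0 
   s1   s1  s2 
   s2   s3  s0 
 * s3   s1  s2 
(> = start, * = accepting)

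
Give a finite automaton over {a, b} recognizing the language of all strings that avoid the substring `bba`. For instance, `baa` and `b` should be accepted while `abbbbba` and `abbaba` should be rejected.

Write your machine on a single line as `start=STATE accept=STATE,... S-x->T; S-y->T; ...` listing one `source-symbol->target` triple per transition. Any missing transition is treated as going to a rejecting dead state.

start=S0; accept=S0,S1,S2; S0-a->S0; S0-b->S1; S1-a->S0; S1-b->S2; S2-a->S3; S2-b->S2; S3-a->S3; S3-b->S3

Track partial matches of the forbidden pattern `bba`. State S3 is a dead state reached once `bba` has occurred; every other state accepts. S0 means no part of `bba` is currently matched.
With 4 states:
        a   b  
>* S0   S0  S1 
 * S1   S0  S2 
 * S2   S3  S2 
   S3   S3  S3 
(> = start, * = accepting)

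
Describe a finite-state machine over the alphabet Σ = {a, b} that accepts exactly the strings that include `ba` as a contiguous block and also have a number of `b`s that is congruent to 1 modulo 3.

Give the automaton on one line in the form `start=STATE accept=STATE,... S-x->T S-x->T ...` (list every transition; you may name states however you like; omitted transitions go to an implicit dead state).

Handle the two conditions separately and then intersect. One (3 states) tracks whether and how much of `ba` has been seen; the other (3 states) tracks the count of `b`s modulo 3. Each combined state is a pair, one component from each; accept when both components accept.
A 7-state machine:
        a   b  
>  q0   q0  q1 
   q1   q2  q3 
 * q2   q2  q4 
   q3   q4  q5 
   q4   q4  q6 
   q5   q6  q1 
   q6   q6  q2 
(> = start, * = accepting)

start=q0 accept=q2 q0-a->q0 q0-b->q1 q1-a->q2 q1-b->q3 q2-a->q2 q2-b->q4 q3-a->q4 q3-b->q5 q4-a->q4 q4-b->q6 q5-a->q6 q5-b->q1 q6-a->q6 q6-b->q2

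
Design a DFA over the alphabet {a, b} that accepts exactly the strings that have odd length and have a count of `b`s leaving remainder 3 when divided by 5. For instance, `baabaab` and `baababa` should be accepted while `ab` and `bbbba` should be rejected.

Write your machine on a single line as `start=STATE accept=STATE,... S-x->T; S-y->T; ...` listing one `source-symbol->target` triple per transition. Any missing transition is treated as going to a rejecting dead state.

Handle the two conditions separately and then intersect. The first has 2 states tracking the input length modulo 2; the second has 5 states tracking the count of `b`s modulo 5. A product state is a pair (one from each), accepting exactly when both do.
With 10 states:
        a   b  
>  s0   s1  s2 
   s1   s0  s3 
   s2   s3  s4 
   s3   s2  s5 
   s4   s5  s6 
   s5   s4  s7 
 * s6   s7  s8 
   s7   s6  s9 
   s8   s9  s1 
   s9   s8  s0 
(> = start, * = accepting)

start=s0; accept=s6; s0-a->s1; s0-b->s2; s1-a->s0; s1-b->s3; s2-a->s3; s2-b->s4; s3-a->s2; s3-b->s5; s4-a->s5; s4-b->s6; s5-a->s4; s5-b->s7; s6-a->s7; s6-b->s8; s7-a->s6; s7-b->s9; s8-a->s9; s8-b->s1; s9-a->s8; s9-b->s0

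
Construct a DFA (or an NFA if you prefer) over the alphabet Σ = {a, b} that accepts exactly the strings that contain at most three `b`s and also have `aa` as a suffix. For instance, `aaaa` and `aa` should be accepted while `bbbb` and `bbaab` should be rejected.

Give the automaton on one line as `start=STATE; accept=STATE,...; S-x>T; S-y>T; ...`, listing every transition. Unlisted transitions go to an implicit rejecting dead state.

Handle the two conditions separately and then intersect. The first has 5 states tracking the count of `b`s, saturating at 4; the second has 3 states tracking how much of the suffix `aa` has currently been matched. A product state is a pair (one from each), accepting exactly when both do. After merging equivalent states the machine shrinks.
A 13-state machine:
          a    b  
>  q0     q1   q2 
   q1     q3   q2 
   q2     q4   q5 
 * q3     q3   q2 
   q4     q6   q5 
   q5     q7   q8 
 * q6     q6   q5 
   q7     q9   q8 
   q8    q10  q11 
 * q9     q9   q8 
   q10   q12  q11 
   q11   q11  q11 
 * q12   q12  q11 
(> = start, * = accepting)

start=q0; accept=q3,q6,q9,q12; q0-a>q1; q0-b>q2; q1-a>q3; q1-b>q2; q2-a>q4; q2-b>q5; q3-a>q3; q3-b>q2; q4-a>q6; q4-b>q5; q5-a>q7; q5-b>q8; q6-a>q6; q6-b>q5; q7-a>q9; q7-b>q8; q8-a>q10; q8-b>q11; q9-a>q9; q9-b>q8; q10-a>q12; q10-b>q11; q11-a>q11; q11-b>q11; q12-a>q12; q12-b>q11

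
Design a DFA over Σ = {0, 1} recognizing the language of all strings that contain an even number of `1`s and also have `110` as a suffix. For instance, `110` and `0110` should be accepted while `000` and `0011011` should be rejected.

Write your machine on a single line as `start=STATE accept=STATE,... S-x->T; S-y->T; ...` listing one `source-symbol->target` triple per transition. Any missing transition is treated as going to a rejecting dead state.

Run two small machines in parallel and take their product. The first has 2 states tracking the count of `1`s modulo 2; the second has 4 states tracking how much of the suffix `110` has currently been matched. A product state is a pair (one from each), accepting exactly when both do. Minimizing collapses redundant product states.
A 5-state machine:
        0   1  
>  s0   s0  s1 
   s1   s2  s3 
   s2   s2  s0 
   s3   s4  s1 
 * s4   s0  s1 
(> = start, * = accepting)

start=s0; accept=s4; s0-0->s0; s0-1->s1; s1-0->s2; s1-1->s3; s2-0->s2; s2-1->s0; s3-0->s4; s3-1->s1; s4-0->s0; s4-1->s1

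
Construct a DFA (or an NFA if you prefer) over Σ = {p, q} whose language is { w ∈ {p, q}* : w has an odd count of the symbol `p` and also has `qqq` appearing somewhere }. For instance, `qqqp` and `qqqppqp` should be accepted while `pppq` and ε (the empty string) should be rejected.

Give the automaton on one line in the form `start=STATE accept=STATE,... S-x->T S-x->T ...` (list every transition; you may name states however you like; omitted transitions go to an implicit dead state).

Handle the two conditions separately and then intersect. One (2 states) tracks the count of `p`s modulo 2; the other (4 states) tracks whether and how much of `qqq` has been seen. Each combined state is a pair, one component from each; accept when both components accept.
        p   q  
>  S0   S1  S2 
   S1   S0  S3 
   S2   S1  S4 
   S3   S0  S5 
   S4   S1  S6 
   S5   S0  S7 
   S6   S7  S6 
 * S7   S6  S7 
(> = start, * = accepting)

start=S0 accept=S7 S0-p->S1 S0-q->S2 S1-p->S0 S1-q->S3 S2-p->S1 S2-q->S4 S3-p->S0 S3-q->S5 S4-p->S1 S4-q->S6 S5-p->S0 S5-q->S7 S6-p->S7 S6-q->S6 S7-p->S6 S7-q->S7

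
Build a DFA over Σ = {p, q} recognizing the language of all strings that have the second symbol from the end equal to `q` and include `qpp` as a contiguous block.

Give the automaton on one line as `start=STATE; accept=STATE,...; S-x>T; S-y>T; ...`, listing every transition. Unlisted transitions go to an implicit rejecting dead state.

start=A; accept=F,G; A-p>A; A-q>B; B-p>C; B-q>B; C-p>D; C-q>B; D-p>D; D-q>E; E-p>F; E-q>G; F-p>D; F-q>E; G-p>F; G-q>G

Run two small machines in parallel and take their product. The first has 7 states tracking the last 2 symbols read; the second has 4 states tracking whether and how much of `qpp` has been seen. A product state is a pair (one from each), accepting exactly when both do. Minimizing collapses redundant product states.
       p  q 
>  A   A  B 
   B   C  B 
   C   D  B 
   D   D  E 
   E   F  G 
 * F   D  E 
 * G   F  G 
(> = start, * = accepting)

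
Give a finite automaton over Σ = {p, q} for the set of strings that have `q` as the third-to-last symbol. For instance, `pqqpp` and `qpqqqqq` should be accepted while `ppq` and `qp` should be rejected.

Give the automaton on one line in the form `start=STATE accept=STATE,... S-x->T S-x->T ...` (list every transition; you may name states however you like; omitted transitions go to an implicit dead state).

A DFA must remember the last 3 symbols (since which symbol is third-to-last isn't known until the input ends). Use one state per possible window of the last ≤3 symbols; accept from those whose window starts with `q`.
A 15-state machine:
          p    q  
>  s0     s1   s2 
   s1     s3   s4 
   s2     s5   s6 
   s3     s7   s8 
   s4     s9  s10 
   s5    s11  s12 
   s6    s13  s14 
   s7     s7   s8 
   s8     s9  s10 
   s9    s11  s12 
   s10   s13  s14 
 * s11    s7   s8 
 * s12    s9  s10 
 * s13   s11  s12 
 * s14   s13  s14 
(> = start, * = accepting)

start=s0 accept=s11,s12,s13,s14 s0-p->s1 s0-q->s2 s1-p->s3 s1-q->s4 s2-p->s5 s2-q->s6 s3-p->s7 s3-q->s8 s4-p->s9 s4-q->s10 s5-p->s11 s5-q->s12 s6-p->s13 s6-q->s14 s7-p->s7 s7-q->s8 s8-p->s9 s8-q->s10 s9-p->s11 s9-q->s12 s10-p->s13 s10-q->s14 s11-p->s7 s11-q->s8 s12-p->s9 s12-q->s10 s13-p->s11 s13-q->s12 s14-p->s13 s14-q->s14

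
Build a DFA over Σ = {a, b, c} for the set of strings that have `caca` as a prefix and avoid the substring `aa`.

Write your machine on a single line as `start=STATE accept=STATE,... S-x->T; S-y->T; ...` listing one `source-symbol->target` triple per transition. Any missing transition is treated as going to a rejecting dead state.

start=s0; accept=s5,s6; s0-a->s1; s0-b->s1; s0-c->s2; s1-a->s1; s1-b->s1; s1-c->s1; s2-a->s3; s2-b->s1; s2-c->s1; s3-a->s1; s3-b->s1; s3-c->s4; s4-a->s5; s4-b->s1; s4-c->s1; s5-a->s1; s5-b->s6; s5-c->s6; s6-a->s5; s6-b->s6; s6-c->s6

Handle the two conditions separately and then intersect. The first has 6 states tracking whether the input so far still matches the prefix `caca`; the second has 3 states tracking partial matches of the forbidden pattern `aa`. A product state is a pair (one from each), accepting exactly when both do. Minimizing collapses redundant product states.
A 7-state machine:
        a   b   c  
>  s0   s1  s1  s2 
   s1   s1  s1  s1 
   s2   s3  s1  s1 
   s3   s1  s1  s4 
   s4   s5  s1  s1 
 * s5   s1  s6  s6 
 * s6   s5  s6  s6 
(> = start, * = accepting)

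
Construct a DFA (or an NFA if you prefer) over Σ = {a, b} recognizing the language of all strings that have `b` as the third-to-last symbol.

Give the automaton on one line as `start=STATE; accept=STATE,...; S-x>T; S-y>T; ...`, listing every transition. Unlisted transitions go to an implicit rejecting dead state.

A DFA must remember the last 3 symbols (since which symbol is third-to-last isn't known until the input ends). Use one state per possible window of the last ≤3 symbols; accept from those whose window starts with `b`.
With 15 states:
          a    b  
>  s0     s1   s2 
   s1     s3   s4 
   s2     s5   s6 
   s3     s7   s8 
   s4     s9  s10 
   s5    s11  s12 
   s6    s13  s14 
   s7     s7   s8 
   s8     s9  s10 
   s9    s11  s12 
   s10   s13  s14 
 * s11    s7   s8 
 * s12    s9  s10 
 * s13   s11  s12 
 * s14   s13  s14 
(> = start, * = accepting)

start=s0; accept=s11,s12,s13,s14; s0-a>s1; s0-b>s2; s1-a>s3; s1-b>s4; s2-a>s5; s2-b>s6; s3-a>s7; s3-b>s8; s4-a>s9; s4-b>s10; s5-a>s11; s5-b>s12; s6-a>s13; s6-b>s14; s7-a>s7; s7-b>s8; s8-a>s9; s8-b>s10; s9-a>s11; s9-b>s12; s10-a>s13; s10-b>s14; s11-a>s7; s11-b>s8; s12-a>s9; s12-b>s10; s13-a>s11; s13-b>s12; s14-a>s13; s14-b>s14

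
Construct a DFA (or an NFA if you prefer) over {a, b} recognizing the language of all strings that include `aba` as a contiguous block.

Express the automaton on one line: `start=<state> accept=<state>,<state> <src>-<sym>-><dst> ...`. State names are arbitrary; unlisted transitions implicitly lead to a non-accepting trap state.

start=q0 accept=q3 q0-a->q1 q0-b->q0 q1-a->q1 q1-b->q2 q2-a->q3 q2-b->q0 q3-a->q3 q3-b->q3

Track how much of `aba` has been matched so far: state q0 is no progress, q3 is the absorbing accept state reached once `aba` has occurred. Intermediate states record partial matches; on a mismatch, fall back to the longest reusable overlap.
With 4 states:
        a   b  
>  q0   q1  q0 
   q1   q1  q2 
   q2   q3  q0 
 * q3   q3  q3 
(> = start, * = accepting)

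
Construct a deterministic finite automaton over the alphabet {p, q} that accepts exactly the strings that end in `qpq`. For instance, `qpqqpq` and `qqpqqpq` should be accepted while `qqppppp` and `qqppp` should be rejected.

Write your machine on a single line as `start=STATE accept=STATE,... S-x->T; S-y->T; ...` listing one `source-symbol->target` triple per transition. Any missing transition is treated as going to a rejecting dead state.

Remember how much of `qpq` the current input suffix matches. State s0 means no match yet; s1 means the last symbol is `q`; s2 means the last 2 symbols are `qp`; s3 means the last 3 symbols are `qpq`. Only s3 accepts. On a mismatch, fall back to the longest proper suffix that is still a prefix of `qpq`.
        p   q  
>  s0   s0  s1 
   s1   s2  s1 
   s2   s0  s3 
 * s3   s2  s1 
(> = start, * = accepting)

start=s0; accept=s3; s0-p->s0; s0-q->s1; s1-p->s2; s1-q->s1; s2-p->s0; s2-q->s3; s3-p->s2; s3-q->s1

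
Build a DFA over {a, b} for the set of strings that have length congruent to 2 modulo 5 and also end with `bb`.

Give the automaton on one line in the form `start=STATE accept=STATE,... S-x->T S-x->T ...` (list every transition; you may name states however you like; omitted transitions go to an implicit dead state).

Run two small machines in parallel and take their product. The first has 5 states tracking the input length modulo 5; the second has 3 states tracking how much of the suffix `bb` has currently been matched. A product state is a pair (one from each), accepting exactly when both do. After merging equivalent states the machine shrinks.
7 states suffice.
        a   b  
>  s0   s1  s2 
   s1   s3  s3 
   s2   s3  s4 
   s3   s5  s5 
 * s4   s5  s5 
   s5   s6  s6 
   s6   s0  s0 
(> = start, * = accepting)

start=s0 accept=s4 s0-a->s1 s0-b->s2 s1-a->s3 s1-b->s3 s2-a->s3 s2-b->s4 s3-a->s5 s3-b->s5 s4-a->s5 s4-b->s5 s5-a->s6 s5-b->s6 s6-a->s0 s6-b->s0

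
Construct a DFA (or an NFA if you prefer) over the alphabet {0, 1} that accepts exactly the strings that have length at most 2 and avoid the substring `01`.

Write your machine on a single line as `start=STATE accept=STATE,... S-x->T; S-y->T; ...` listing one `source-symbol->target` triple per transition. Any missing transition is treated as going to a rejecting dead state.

start=q0; accept=q0,q1,q2,q3; q0-0->q1; q0-1->q2; q1-0->q3; q1-1->q4; q2-0->q3; q2-1->q3; q3-0->q4; q3-1->q4; q4-0->q4; q4-1->q4

Build one automaton per condition and run them in lockstep. One (4 states) tracks the input length, saturating at 3; the other (3 states) tracks partial matches of the forbidden pattern `01`. Each combined state is a pair, one component from each; accept when both components accept. After merging equivalent states the machine shrinks.
A 5-state machine:
        0   1  
>* q0   q1  q2 
 * q1   q3  q4 
 * q2   q3  q3 
 * q3   q4  q4 
   q4   q4  q4 
(> = start, * = accepting)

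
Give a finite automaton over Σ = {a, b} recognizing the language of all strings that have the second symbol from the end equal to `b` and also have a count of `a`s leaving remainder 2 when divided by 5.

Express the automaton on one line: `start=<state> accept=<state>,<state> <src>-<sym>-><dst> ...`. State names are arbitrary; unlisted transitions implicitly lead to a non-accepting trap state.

start=q0 accept=q9,q14 q0-a->q1 q0-b->q2 q1-a->q3 q1-b->q4 q2-a->q5 q2-b->q6 q3-a->q7 q3-b->q8 q4-a->q9 q4-b->q10 q5-a->q3 q5-b->q4 q6-a->q5 q6-b->q6 q7-a->q11 q7-b->q12 q8-a->q13 q8-b->q14 q9-a->q7 q9-b->q8 q10-a->q9 q10-b->q10 q11-a->q15 q11-b->q16 q12-a->q17 q12-b->q18 q13-a->q11 q13-b->q12 q14-a->q13 q14-b->q14 q15-a->q19 q15-b->q20 q16-a->q21 q16-b->q22 q17-a->q15 q17-b->q16 q18-a->q17 q18-b->q18 q19-a->q3 q19-b->q4 q20-a->q5 q20-b->q6 q21-a->q19 q21-b->q20 q22-a->q21 q22-b->q22

Build one automaton per condition and run them in lockstep. One (7 states) tracks the last 2 symbols read; the other (5 states) tracks the count of `a`s modulo 5. Each combined state is a pair, one component from each; accept when both components accept.
23 states suffice.
          a    b  
>  q0     q1   q2 
   q1     q3   q4 
   q2     q5   q6 
   q3     q7   q8 
   q4     q9  q10 
   q5     q3   q4 
   q6     q5   q6 
   q7    q11  q12 
   q8    q13  q14 
 * q9     q7   q8 
   q10    q9  q10 
   q11   q15  q16 
   q12   q17  q18 
   q13   q11  q12 
 * q14   q13  q14 
   q15   q19  q20 
   q16   q21  q22 
   q17   q15  q16 
   q18   q17  q18 
   q19    q3   q4 
   q20    q5   q6 
   q21   q19  q20 
   q22   q21  q22 
(> = start, * = accepting)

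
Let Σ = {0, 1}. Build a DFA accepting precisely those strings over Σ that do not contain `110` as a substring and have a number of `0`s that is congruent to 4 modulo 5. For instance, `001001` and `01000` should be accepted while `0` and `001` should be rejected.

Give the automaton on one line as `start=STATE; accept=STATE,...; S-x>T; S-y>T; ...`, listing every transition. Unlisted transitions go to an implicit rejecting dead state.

start=q0; accept=q8,q10,q11; q0-0>q1; q0-1>q2; q1-0>q3; q1-1>q4; q2-0>q1; q2-1>q5; q3-0>q6; q3-1>q7; q4-0>q3; q4-1>q5; q5-0>q5; q5-1>q5; q6-0>q8; q6-1>q9; q7-0>q6; q7-1>q5; q8-0>q0; q8-1>q10; q9-0>q8; q9-1>q5; q10-0>q0; q10-1>q11; q11-0>q5; q11-1>q11

Run two small machines in parallel and take their product. The first has 4 states tracking partial matches of the forbidden pattern `110`; the second has 5 states tracking the count of `0`s modulo 5. A product state is a pair (one from each), accepting exactly when both do. Equivalent product states are then merged.
A 12-state machine:
          0    1  
>  q0     q1   q2 
   q1     q3   q4 
   q2     q1   q5 
   q3     q6   q7 
   q4     q3   q5 
   q5     q5   q5 
   q6     q8   q9 
   q7     q6   q5 
 * q8     q0  q10 
   q9     q8   q5 
 * q10    q0  q11 
 * q11    q5  q11 
(> = start, * = accepting)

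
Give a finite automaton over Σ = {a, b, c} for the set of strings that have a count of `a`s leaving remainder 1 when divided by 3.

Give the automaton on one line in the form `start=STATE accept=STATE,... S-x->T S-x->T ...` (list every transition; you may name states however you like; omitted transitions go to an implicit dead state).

start=s0 accept=s1 s0-a->s1 s0-b->s0 s0-c->s0 s1-a->s2 s1-b->s1 s1-c->s1 s2-a->s0 s2-b->s2 s2-c->s2

Keep the running count of `a`s modulo 3: each `a` advances along the cycle s0 → s1 → s2 → s0 while other symbols loop. Accept at s1.
3 states suffice.
        a   b   c  
>  s0   s1  s0  s0 
 * s1   s2  s1  s1 
   s2   s0  s2  s2 
(> = start, * = accepting)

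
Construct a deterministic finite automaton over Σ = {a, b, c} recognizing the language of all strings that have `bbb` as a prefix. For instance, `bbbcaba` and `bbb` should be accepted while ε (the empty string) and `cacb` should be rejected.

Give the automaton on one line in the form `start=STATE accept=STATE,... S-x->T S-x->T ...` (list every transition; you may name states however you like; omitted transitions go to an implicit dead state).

Walk along `bbb` while the input agrees: from S0 take `b` to S1, and so on. Any deviation drops to the rejecting sink S4. Once S3 is reached the prefix is confirmed and every continuation is accepted.
        a   b   c  
>  S0   S4  S1  S4 
   S1   S4  S2  S4 
   S2   S4  S3  S4 
 * S3   S3  S3  S3 
   S4   S4  S4  S4 
(> = start, * = accepting)

start=S0 accept=S3 S0-a->S4 S0-b->S1 S0-c->S4 S1-a->S4 S1-b->S2 S1-c->S4 S2-a->S4 S2-b->S3 S2-c->S4 S3-a->S3 S3-b->S3 S3-c->S3 S4-a->S4 S4-b->S4 S4-c->S4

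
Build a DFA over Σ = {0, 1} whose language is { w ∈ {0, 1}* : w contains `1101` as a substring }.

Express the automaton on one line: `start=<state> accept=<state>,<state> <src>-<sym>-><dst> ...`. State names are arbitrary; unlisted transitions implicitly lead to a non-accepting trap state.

States q0..q3 record the length of the longest prefix of `1101` that matches the current input suffix. Reaching q4 means `1101` has been seen, and we stay there forever. Accept from q4.
With 5 states:
        0   1  
>  q0   q0  q1 
   q1   q0  q2 
   q2   q3  q2 
   q3   q0  q4 
 * q4   q4  q4 
(> = start, * = accepting)

start=q0 accept=q4 q0-0->q0 q0-1->q1 q1-0->q0 q1-1->q2 q2-0->q3 q2-1->q2 q3-0->q0 q3-1->q4 q4-0->q4 q4-1->q4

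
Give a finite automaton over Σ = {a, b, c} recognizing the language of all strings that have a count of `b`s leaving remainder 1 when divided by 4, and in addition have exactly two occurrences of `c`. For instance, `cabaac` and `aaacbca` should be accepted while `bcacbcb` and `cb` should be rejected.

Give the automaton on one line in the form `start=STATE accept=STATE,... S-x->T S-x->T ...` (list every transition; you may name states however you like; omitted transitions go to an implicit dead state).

Run two small machines in parallel and take their product. The first has 4 states tracking the count of `b`s modulo 4; the second has 4 states tracking the count of `c`s, saturating at 3. A product state is a pair (one from each), accepting exactly when both do.
16 states suffice.
          a    b    c  
>  q0     q0   q1   q2 
   q1     q1   q3   q4 
   q2     q2   q4   q5 
   q3     q3   q6   q7 
   q4     q4   q7   q8 
   q5     q5   q8   q9 
   q6     q6   q0  q10 
   q7     q7  q10  q11 
 * q8     q8  q11  q12 
   q9     q9  q12   q9 
   q10   q10   q2  q13 
   q11   q11  q13  q14 
   q12   q12  q14  q12 
   q13   q13   q5  q15 
   q14   q14  q15  q14 
   q15   q15   q9  q15 
(> = start, * = accepting)

start=q0 accept=q8 q0-a->q0 q0-b->q1 q0-c->q2 q1-a->q1 q1-b->q3 q1-c->q4 q2-a->q2 q2-b->q4 q2-c->q5 q3-a->q3 q3-b->q6 q3-c->q7 q4-a->q4 q4-b->q7 q4-c->q8 q5-a->q5 q5-b->q8 q5-c->q9 q6-a->q6 q6-b->q0 q6-c->q10 q7-a->q7 q7-b->q10 q7-c->q11 q8-a->q8 q8-b->q11 q8-c->q12 q9-a->q9 q9-b->q12 q9-c->q9 q10-a->q10 q10-b->q2 q10-c->q13 q11-a->q11 q11-b->q13 q11-c->q14 q12-a->q12 q12-b->q14 q12-c->q12 q13-a->q13 q13-b->q5 q13-c->q15 q14-a->q14 q14-b->q15 q14-c->q14 q15-a->q15 q15-b->q9 q15-c->q15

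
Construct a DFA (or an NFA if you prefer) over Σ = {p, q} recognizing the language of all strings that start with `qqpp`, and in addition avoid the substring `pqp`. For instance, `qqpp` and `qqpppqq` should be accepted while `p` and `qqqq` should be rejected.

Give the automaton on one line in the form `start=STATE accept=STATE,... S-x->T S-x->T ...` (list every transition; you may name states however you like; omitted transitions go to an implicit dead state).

Handle the two conditions separately and then intersect. The first has 6 states tracking whether the input so far still matches the prefix `qqpp`; the second has 4 states tracking partial matches of the forbidden pattern `pqp`. A product state is a pair (one from each), accepting exactly when both do.
       p  q 
>  A   B  C 
   B   B  D 
   C   B  E 
   D   F  G 
   E   H  G 
   F   F  F 
   G   B  G 
   H   I  D 
 * I   I  J 
 * J   K  L 
   K   K  K 
 * L   I  L 
(> = start, * = accepting)

start=A accept=I,J,L A-p->B A-q->C B-p->B B-q->D C-p->B C-q->E D-p->F D-q->G E-p->H E-q->G F-p->F F-q->F G-p->B G-q->G H-p->I H-q->D I-p->I I-q->J J-p->K J-q->L K-p->K K-q->K L-p->I L-q->L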